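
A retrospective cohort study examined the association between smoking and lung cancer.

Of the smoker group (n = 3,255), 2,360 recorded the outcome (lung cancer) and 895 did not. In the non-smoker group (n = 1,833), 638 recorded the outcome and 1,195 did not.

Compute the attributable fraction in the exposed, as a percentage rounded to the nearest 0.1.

From the description: a = 2360, b = 895, c = 638, d = 1195.
Risk in exposed = 2360/3255 = 0.72504; risk in unexposed = 638/1833 = 0.34806.
RR = 0.72504/0.34806 = 2.08306
AR% = (RR − 1)/RR × 100 = (2.08306 − 1)/2.08306 × 100 = 51.9938%

52.0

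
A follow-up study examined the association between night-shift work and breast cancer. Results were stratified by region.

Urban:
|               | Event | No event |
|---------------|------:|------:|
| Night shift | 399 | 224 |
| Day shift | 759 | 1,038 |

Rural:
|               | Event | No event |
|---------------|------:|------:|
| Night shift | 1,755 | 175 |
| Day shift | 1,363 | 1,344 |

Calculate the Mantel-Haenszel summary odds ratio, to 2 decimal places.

5.59

OR_MH = Σ(aᵢdᵢ/nᵢ) / Σ(bᵢcᵢ/nᵢ), where nᵢ is the stratum total.
Stratum 1 (Urban): n = 2420; a·d/n = 399·1038/2420 = 171.1413; b·c/n = 224·759/2420 = 70.2545
Stratum 2 (Rural): n = 4637; a·d/n = 1755·1344/4637 = 508.6737; b·c/n = 175·1363/4637 = 51.4395
OR_MH = (171.1413 + 508.6737) / (70.2545 + 51.4395) = 679.8150 / 121.6941 = 5.58626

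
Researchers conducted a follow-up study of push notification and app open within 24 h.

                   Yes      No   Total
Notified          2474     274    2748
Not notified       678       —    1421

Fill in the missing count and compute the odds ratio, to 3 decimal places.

9.895

The missing cell is in the unexposed row: 1421 − 678 = 743.
So a = 2474, b = 274, c = 678, d = 743.
OR = (a·d)/(b·c) = (2474 × 743) / (274 × 678) = 1838182 / 185772 = 9.89483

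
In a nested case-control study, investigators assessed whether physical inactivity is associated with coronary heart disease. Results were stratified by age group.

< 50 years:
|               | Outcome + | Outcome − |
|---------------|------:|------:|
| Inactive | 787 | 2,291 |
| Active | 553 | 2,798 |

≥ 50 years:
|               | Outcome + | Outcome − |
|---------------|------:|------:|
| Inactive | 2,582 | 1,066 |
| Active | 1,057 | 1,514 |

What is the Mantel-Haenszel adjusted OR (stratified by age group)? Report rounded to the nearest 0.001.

2.567

OR_MH = Σ(aᵢdᵢ/nᵢ) / Σ(bᵢcᵢ/nᵢ), where nᵢ is the stratum total.
Stratum 1 (< 50 years): n = 6429; a·d/n = 787·2798/6429 = 342.5145; b·c/n = 2291·553/6429 = 197.0638
Stratum 2 (≥ 50 years): n = 6219; a·d/n = 2582·1514/6219 = 628.5814; b·c/n = 1066·1057/6219 = 181.1806
OR_MH = (342.5145 + 628.5814) / (197.0638 + 181.1806) = 971.0960 / 378.2443 = 2.56738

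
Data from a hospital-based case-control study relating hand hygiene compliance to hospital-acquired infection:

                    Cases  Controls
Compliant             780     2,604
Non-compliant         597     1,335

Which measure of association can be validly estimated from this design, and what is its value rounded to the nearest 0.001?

Cells: a = 780, b = 2604, c = 597, d = 1335.
This is a hospital-based case-control study: participants were sampled on outcome status, so risks in the source population cannot be estimated directly — relative risk is not valid here. The odds ratio is the appropriate measure.
OR = (a·d)/(b·c) = (780 × 1335) / (2604 × 597) = 1041300 / 1554588 = 0.66982

0.670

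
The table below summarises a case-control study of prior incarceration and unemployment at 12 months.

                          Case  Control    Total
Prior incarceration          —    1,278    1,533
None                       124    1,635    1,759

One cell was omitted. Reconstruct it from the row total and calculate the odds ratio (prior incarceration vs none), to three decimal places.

The missing cell is in the exposed row: 1533 − 1278 = 255.
So a = 255, b = 1278, c = 124, d = 1635.
OR = (a·d)/(b·c) = (255 × 1635) / (1278 × 124) = 416925 / 158472 = 2.63091

2.631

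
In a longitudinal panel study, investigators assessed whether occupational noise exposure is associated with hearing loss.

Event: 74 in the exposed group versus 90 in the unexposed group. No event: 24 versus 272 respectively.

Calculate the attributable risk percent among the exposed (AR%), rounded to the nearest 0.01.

67.07

From the description: a = 74, b = 24, c = 90, d = 272.
Risk in exposed = 74/98 = 0.75510; risk in unexposed = 90/362 = 0.24862.
RR = 0.75510/0.24862 = 3.03719
AR% = (RR − 1)/RR × 100 = (3.03719 − 1)/3.03719 × 100 = 67.0748%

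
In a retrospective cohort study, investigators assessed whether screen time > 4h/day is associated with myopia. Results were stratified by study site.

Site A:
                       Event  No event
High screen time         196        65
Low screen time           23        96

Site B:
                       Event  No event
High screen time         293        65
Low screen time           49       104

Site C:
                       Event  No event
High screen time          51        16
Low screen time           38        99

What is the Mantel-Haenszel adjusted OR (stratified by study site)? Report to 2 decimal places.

OR_MH = Σ(aᵢdᵢ/nᵢ) / Σ(bᵢcᵢ/nᵢ), where nᵢ is the stratum total.
Stratum 1 (Site A): n = 380; a·d/n = 196·96/380 = 49.5158; b·c/n = 65·23/380 = 3.9342
Stratum 2 (Site B): n = 511; a·d/n = 293·104/511 = 59.6321; b·c/n = 65·49/511 = 6.2329
Stratum 3 (Site C): n = 204; a·d/n = 51·99/204 = 24.7500; b·c/n = 16·38/204 = 2.9804
OR_MH = (49.5158 + 59.6321 + 24.7500) / (3.9342 + 6.2329 + 2.9804) = 133.8979 / 13.1475 = 10.18430

10.18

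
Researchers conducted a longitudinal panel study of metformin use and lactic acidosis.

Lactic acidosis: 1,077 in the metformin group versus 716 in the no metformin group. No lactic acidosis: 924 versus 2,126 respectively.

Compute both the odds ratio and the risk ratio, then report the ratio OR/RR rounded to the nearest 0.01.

1.62

From the description: a = 1077, b = 924, c = 716, d = 2126.
OR = (1077·2126)/(924·716) = 2289702/661584 = 3.46094
Risk in exposed = 1077/2001 = 0.53823; risk in unexposed = 716/2842 = 0.25194; RR = 2.13639
OR/RR = 3.46094 / 2.13639 = 1.62000
The outcome is not rare, so the OR lies further from 1 than the RR.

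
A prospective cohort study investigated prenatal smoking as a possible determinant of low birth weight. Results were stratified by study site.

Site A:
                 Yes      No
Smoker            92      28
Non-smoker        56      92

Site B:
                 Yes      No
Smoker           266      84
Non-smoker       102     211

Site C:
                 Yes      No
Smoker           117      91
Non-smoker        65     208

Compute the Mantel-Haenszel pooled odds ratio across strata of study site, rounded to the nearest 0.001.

5.369

OR_MH = Σ(aᵢdᵢ/nᵢ) / Σ(bᵢcᵢ/nᵢ), where nᵢ is the stratum total.
Stratum 1 (Site A): n = 268; a·d/n = 92·92/268 = 31.5821; b·c/n = 28·56/268 = 5.8507
Stratum 2 (Site B): n = 663; a·d/n = 266·211/663 = 84.6546; b·c/n = 84·102/663 = 12.9231
Stratum 3 (Site C): n = 481; a·d/n = 117·208/481 = 50.5946; b·c/n = 91·65/481 = 12.2973
OR_MH = (31.5821 + 84.6546 + 50.5946) / (5.8507 + 12.9231 + 12.2973) = 166.8313 / 31.0711 = 5.36934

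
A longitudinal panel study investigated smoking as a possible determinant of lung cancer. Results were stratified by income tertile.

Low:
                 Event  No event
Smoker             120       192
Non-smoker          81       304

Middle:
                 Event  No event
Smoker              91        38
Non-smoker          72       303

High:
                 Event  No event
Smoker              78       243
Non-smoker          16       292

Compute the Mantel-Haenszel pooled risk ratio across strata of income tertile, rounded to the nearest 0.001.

RR_MH = Σ(aᵢ·n₀ᵢ/nᵢ) / Σ(cᵢ·n₁ᵢ/nᵢ), with n₁ᵢ = aᵢ+bᵢ (exposed), n₀ᵢ = cᵢ+dᵢ (unexposed), nᵢ = n₁ᵢ+n₀ᵢ.
Stratum 1 (Low): n₁ = 312, n₀ = 385, n = 697; a·n₀/n = 120·385/697 = 66.2841; c·n₁/n = 81·312/697 = 36.2582
Stratum 2 (Middle): n₁ = 129, n₀ = 375, n = 504; a·n₀/n = 91·375/504 = 67.7083; c·n₁/n = 72·129/504 = 18.4286
Stratum 3 (High): n₁ = 321, n₀ = 308, n = 629; a·n₀/n = 78·308/629 = 38.1940; c·n₁/n = 16·321/629 = 8.1653
RR_MH = (66.2841 + 67.7083 + 38.1940) / (36.2582 + 18.4286 + 8.1653) = 172.1864 / 62.8522 = 2.73955

2.740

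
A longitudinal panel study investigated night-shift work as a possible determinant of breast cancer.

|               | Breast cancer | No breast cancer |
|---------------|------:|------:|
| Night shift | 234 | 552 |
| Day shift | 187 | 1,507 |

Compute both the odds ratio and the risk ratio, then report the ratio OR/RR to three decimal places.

Cells: a = 234, b = 552, c = 187, d = 1507.
OR = (234·1507)/(552·187) = 352638/103224 = 3.41624
Risk in exposed = 234/786 = 0.29771; risk in unexposed = 187/1694 = 0.11039; RR = 2.69690
OR/RR = 3.41624 / 2.69690 = 1.26673
The outcome is not rare, so the OR lies further from 1 than the RR.

1.267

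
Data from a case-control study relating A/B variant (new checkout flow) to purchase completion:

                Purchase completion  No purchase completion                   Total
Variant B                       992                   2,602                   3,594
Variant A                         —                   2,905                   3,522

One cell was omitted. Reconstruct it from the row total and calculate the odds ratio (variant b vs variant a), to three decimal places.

The missing cell is in the unexposed row: 3522 − 2905 = 617.
So a = 992, b = 2602, c = 617, d = 2905.
OR = (a·d)/(b·c) = (992 × 2905) / (2602 × 617) = 2881760 / 1605434 = 1.79500

1.795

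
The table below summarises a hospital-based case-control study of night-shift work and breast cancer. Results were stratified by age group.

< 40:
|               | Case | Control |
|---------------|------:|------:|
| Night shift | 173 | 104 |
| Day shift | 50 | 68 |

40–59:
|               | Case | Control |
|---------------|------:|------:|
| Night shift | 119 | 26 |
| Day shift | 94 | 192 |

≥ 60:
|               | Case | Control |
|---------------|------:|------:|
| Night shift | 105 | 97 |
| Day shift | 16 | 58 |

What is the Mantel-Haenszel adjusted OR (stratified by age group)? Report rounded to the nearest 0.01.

OR_MH = Σ(aᵢdᵢ/nᵢ) / Σ(bᵢcᵢ/nᵢ), where nᵢ is the stratum total.
Stratum 1 (< 40): n = 395; a·d/n = 173·68/395 = 29.7823; b·c/n = 104·50/395 = 13.1646
Stratum 2 (40–59): n = 431; a·d/n = 119·192/431 = 53.0116; b·c/n = 26·94/431 = 5.6705
Stratum 3 (≥ 60): n = 276; a·d/n = 105·58/276 = 22.0652; b·c/n = 97·16/276 = 5.6232
OR_MH = (29.7823 + 53.0116 + 22.0652) / (13.1646 + 5.6705 + 5.6232) = 104.8591 / 24.4583 = 4.28726

4.29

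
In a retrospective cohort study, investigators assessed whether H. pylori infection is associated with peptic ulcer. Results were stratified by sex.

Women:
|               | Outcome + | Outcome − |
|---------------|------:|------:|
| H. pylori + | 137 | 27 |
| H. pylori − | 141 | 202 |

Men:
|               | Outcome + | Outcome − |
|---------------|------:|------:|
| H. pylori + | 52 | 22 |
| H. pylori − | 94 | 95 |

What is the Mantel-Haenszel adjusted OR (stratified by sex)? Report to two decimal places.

4.77

OR_MH = Σ(aᵢdᵢ/nᵢ) / Σ(bᵢcᵢ/nᵢ), where nᵢ is the stratum total.
Stratum 1 (Women): n = 507; a·d/n = 137·202/507 = 54.5838; b·c/n = 27·141/507 = 7.5089
Stratum 2 (Men): n = 263; a·d/n = 52·95/263 = 18.7833; b·c/n = 22·94/263 = 7.8631
OR_MH = (54.5838 + 18.7833) / (7.5089 + 7.8631) = 73.3671 / 15.3720 = 4.77278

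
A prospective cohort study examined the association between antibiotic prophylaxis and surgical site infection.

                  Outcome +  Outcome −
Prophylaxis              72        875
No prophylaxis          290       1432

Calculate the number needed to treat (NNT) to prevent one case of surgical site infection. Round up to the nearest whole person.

Risk in treated group = 72/947 = 0.07603; risk in control = 290/1722 = 0.16841.
Absolute risk reduction = 0.16841 − 0.07603 = 0.09238
NNT = 1 / ARR = 1 / 0.09238 = 10.825 → round up → 11

11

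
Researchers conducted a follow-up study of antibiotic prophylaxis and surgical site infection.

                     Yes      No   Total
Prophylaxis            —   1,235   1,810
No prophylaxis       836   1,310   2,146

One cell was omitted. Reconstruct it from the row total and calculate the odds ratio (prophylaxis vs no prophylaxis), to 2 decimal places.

The missing cell is in the exposed row: 1810 − 1235 = 575.
So a = 575, b = 1235, c = 836, d = 1310.
OR = (a·d)/(b·c) = (575 × 1310) / (1235 × 836) = 753250 / 1032460 = 0.72957

0.73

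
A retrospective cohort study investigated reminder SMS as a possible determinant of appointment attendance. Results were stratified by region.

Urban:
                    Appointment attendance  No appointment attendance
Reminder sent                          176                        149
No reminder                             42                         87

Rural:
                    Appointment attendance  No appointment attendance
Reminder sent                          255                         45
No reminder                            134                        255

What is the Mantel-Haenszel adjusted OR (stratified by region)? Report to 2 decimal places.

5.68

OR_MH = Σ(aᵢdᵢ/nᵢ) / Σ(bᵢcᵢ/nᵢ), where nᵢ is the stratum total.
Stratum 1 (Urban): n = 454; a·d/n = 176·87/454 = 33.7269; b·c/n = 149·42/454 = 13.7841
Stratum 2 (Rural): n = 689; a·d/n = 255·255/689 = 94.3759; b·c/n = 45·134/689 = 8.7518
OR_MH = (33.7269 + 94.3759) / (13.7841 + 8.7518) = 128.1028 / 22.5360 = 5.68437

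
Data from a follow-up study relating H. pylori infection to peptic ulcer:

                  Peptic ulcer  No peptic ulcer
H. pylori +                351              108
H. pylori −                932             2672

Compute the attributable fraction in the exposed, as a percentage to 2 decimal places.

66.18

Cells: a = 351, b = 108, c = 932, d = 2672.
Risk in exposed = 351/459 = 0.76471; risk in unexposed = 932/3604 = 0.25860.
RR = 0.76471/0.25860 = 2.95708
AR% = (RR − 1)/RR × 100 = (2.95708 − 1)/2.95708 × 100 = 66.1829%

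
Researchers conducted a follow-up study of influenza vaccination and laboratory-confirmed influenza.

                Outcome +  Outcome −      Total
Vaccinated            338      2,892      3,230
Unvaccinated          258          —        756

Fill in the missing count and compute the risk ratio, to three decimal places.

0.307

The missing cell is in the unexposed row: 756 − 258 = 498.
So a = 338, b = 2892, c = 258, d = 498.
RR = [a/(a+b)] / [c/(c+d)] = (338/3230) / (258/756) = 0.10464/0.34127 = 0.30663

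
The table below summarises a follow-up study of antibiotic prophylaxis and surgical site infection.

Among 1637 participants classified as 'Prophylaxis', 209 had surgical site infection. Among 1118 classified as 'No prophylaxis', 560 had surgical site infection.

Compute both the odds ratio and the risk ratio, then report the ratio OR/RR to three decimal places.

0.572

From the description: a = 209, b = 1428, c = 560, d = 558.
OR = (209·558)/(1428·560) = 116622/799680 = 0.14584
Risk in exposed = 209/1637 = 0.12767; risk in unexposed = 560/1118 = 0.50089; RR = 0.25489
OR/RR = 0.14584 / 0.25489 = 0.57215
The outcome is not rare, so the OR lies further from 1 than the RR.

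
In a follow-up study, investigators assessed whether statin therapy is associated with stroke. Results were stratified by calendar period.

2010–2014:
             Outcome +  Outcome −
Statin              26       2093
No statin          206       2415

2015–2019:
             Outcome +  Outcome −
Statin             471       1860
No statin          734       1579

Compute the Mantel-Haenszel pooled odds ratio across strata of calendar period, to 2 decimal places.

0.45

OR_MH = Σ(aᵢdᵢ/nᵢ) / Σ(bᵢcᵢ/nᵢ), where nᵢ is the stratum total.
Stratum 1 (2010–2014): n = 4740; a·d/n = 26·2415/4740 = 13.2468; b·c/n = 2093·206/4740 = 90.9616
Stratum 2 (2015–2019): n = 4644; a·d/n = 471·1579/4644 = 160.1441; b·c/n = 1860·734/4644 = 293.9793
OR_MH = (13.2468 + 160.1441) / (90.9616 + 293.9793) = 173.3909 / 384.9409 = 0.45044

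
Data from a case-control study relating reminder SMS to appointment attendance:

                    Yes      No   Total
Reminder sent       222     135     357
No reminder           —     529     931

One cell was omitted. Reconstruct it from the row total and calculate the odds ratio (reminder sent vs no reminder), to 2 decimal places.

2.16

The missing cell is in the unexposed row: 931 − 529 = 402.
So a = 222, b = 135, c = 402, d = 529.
OR = (a·d)/(b·c) = (222 × 529) / (135 × 402) = 117438 / 54270 = 2.16396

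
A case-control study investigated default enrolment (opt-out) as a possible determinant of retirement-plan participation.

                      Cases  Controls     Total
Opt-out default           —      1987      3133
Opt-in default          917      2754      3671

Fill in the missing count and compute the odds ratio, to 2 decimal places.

1.73

The missing cell is in the exposed row: 3133 − 1987 = 1146.
So a = 1146, b = 1987, c = 917, d = 2754.
OR = (a·d)/(b·c) = (1146 × 2754) / (1987 × 917) = 3156084 / 1822079 = 1.73213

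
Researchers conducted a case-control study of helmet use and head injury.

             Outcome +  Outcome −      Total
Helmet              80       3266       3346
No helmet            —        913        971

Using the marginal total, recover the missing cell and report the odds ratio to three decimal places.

The missing cell is in the unexposed row: 971 − 913 = 58.
So a = 80, b = 3266, c = 58, d = 913.
OR = (a·d)/(b·c) = (80 × 913) / (3266 × 58) = 73040 / 189428 = 0.38558

0.386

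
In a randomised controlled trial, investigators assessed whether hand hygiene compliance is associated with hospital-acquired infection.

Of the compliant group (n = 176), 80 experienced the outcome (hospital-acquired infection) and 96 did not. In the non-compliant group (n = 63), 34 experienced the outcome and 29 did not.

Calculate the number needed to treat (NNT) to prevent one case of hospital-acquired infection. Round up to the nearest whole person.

12

Risk in treated group = 80/176 = 0.45455; risk in control = 34/63 = 0.53968.
Absolute risk reduction = 0.53968 − 0.45455 = 0.08514
NNT = 1 / ARR = 1 / 0.08514 = 11.746 → round up → 12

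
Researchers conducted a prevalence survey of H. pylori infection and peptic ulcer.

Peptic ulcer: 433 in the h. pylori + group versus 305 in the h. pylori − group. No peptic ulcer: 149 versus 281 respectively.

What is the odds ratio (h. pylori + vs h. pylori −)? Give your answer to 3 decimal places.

From the description: a = 433, b = 149, c = 305, d = 281.
OR = (a·d)/(b·c) = (433 × 281) / (149 × 305) = 121673 / 45445 = 2.67737
The odds of peptic ulcer are about 2.68 times as high in the h. pylori + group.

2.677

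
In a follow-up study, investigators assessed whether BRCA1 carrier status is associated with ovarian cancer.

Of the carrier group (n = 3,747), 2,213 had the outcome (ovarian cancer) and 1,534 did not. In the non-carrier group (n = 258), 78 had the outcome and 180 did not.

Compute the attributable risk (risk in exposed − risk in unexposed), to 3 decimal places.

0.288

From the description: a = 2213, b = 1534, c = 78, d = 180.
Risk in exposed = 2213/3747 = 0.590606; risk in unexposed = 78/258 = 0.302326.
Risk difference = 0.590606 − 0.302326 = 0.288280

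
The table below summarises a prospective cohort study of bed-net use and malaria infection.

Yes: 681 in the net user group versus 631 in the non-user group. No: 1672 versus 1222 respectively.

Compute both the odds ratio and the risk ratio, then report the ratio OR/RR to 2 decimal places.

0.93

From the description: a = 681, b = 1672, c = 631, d = 1222.
OR = (681·1222)/(1672·631) = 832182/1055032 = 0.78877
Risk in exposed = 681/2353 = 0.28942; risk in unexposed = 631/1853 = 0.34053; RR = 0.84991
OR/RR = 0.78877 / 0.84991 = 0.92807
The outcome is not rare, so the OR lies further from 1 than the RR.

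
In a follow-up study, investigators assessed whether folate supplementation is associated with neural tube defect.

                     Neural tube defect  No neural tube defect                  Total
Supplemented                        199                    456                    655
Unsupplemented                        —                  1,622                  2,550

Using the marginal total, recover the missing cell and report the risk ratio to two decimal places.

The missing cell is in the unexposed row: 2550 − 1622 = 928.
So a = 199, b = 456, c = 928, d = 1622.
RR = [a/(a+b)] / [c/(c+d)] = (199/655) / (928/2550) = 0.30382/0.36392 = 0.83484

0.83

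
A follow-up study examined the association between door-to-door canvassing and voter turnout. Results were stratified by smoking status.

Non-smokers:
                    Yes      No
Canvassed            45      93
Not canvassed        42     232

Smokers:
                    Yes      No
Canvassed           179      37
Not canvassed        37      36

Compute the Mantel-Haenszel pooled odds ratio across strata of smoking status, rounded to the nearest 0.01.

OR_MH = Σ(aᵢdᵢ/nᵢ) / Σ(bᵢcᵢ/nᵢ), where nᵢ is the stratum total.
Stratum 1 (Non-smokers): n = 412; a·d/n = 45·232/412 = 25.3398; b·c/n = 93·42/412 = 9.4806
Stratum 2 (Smokers): n = 289; a·d/n = 179·36/289 = 22.2976; b·c/n = 37·37/289 = 4.7370
OR_MH = (25.3398 + 22.2976) / (9.4806 + 4.7370) = 47.6374 / 14.2176 = 3.35059

3.35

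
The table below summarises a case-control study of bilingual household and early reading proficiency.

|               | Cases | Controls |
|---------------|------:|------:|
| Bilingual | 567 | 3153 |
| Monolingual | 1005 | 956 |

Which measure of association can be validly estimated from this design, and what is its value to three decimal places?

Cells: a = 567, b = 3153, c = 1005, d = 956.
This is a case-control study: participants were sampled on outcome status, so risks in the source population cannot be estimated directly — relative risk is not valid here. The odds ratio is the appropriate measure.
OR = (a·d)/(b·c) = (567 × 956) / (3153 × 1005) = 542052 / 3168765 = 0.17106

0.171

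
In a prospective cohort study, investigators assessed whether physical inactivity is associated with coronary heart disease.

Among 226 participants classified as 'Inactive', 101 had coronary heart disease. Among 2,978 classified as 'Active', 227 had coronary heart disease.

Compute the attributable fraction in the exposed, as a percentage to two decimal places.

82.94

From the description: a = 101, b = 125, c = 227, d = 2751.
Risk in exposed = 101/226 = 0.44690; risk in unexposed = 227/2978 = 0.07623.
RR = 0.44690/0.07623 = 5.86289
AR% = (RR − 1)/RR × 100 = (5.86289 − 1)/5.86289 × 100 = 82.9436%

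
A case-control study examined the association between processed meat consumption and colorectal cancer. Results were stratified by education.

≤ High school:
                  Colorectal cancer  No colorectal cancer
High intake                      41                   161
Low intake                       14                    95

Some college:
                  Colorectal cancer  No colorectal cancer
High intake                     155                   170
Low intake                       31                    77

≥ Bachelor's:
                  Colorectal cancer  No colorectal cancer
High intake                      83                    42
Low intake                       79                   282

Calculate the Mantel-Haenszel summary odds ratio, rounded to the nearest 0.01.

3.36

OR_MH = Σ(aᵢdᵢ/nᵢ) / Σ(bᵢcᵢ/nᵢ), where nᵢ is the stratum total.
Stratum 1 (≤ High school): n = 311; a·d/n = 41·95/311 = 12.5241; b·c/n = 161·14/311 = 7.2476
Stratum 2 (Some college): n = 433; a·d/n = 155·77/433 = 27.5635; b·c/n = 170·31/433 = 12.1709
Stratum 3 (≥ Bachelor's): n = 486; a·d/n = 83·282/486 = 48.1605; b·c/n = 42·79/486 = 6.8272
OR_MH = (12.5241 + 27.5635 + 48.1605) / (7.2476 + 12.1709 + 6.8272) = 88.2481 / 26.2456 = 3.36239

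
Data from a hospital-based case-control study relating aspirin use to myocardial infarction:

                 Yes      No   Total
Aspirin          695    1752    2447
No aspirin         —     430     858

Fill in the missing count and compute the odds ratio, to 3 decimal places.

0.399

The missing cell is in the unexposed row: 858 − 430 = 428.
So a = 695, b = 1752, c = 428, d = 430.
OR = (a·d)/(b·c) = (695 × 430) / (1752 × 428) = 298850 / 749856 = 0.39854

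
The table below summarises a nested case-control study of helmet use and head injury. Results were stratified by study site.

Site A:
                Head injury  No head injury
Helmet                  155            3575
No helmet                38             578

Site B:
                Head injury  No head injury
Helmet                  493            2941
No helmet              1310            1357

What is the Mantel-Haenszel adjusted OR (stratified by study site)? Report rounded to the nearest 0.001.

0.197

OR_MH = Σ(aᵢdᵢ/nᵢ) / Σ(bᵢcᵢ/nᵢ), where nᵢ is the stratum total.
Stratum 1 (Site A): n = 4346; a·d/n = 155·578/4346 = 20.6144; b·c/n = 3575·38/4346 = 31.2586
Stratum 2 (Site B): n = 6101; a·d/n = 493·1357/6101 = 109.6543; b·c/n = 2941·1310/6101 = 631.4883
OR_MH = (20.6144 + 109.6543) / (31.2586 + 631.4883) = 130.2687 / 662.7469 = 0.19656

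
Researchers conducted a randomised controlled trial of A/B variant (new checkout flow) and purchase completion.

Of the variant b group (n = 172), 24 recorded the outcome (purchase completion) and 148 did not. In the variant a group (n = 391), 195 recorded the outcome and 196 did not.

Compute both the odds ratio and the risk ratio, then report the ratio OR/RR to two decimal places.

0.58

From the description: a = 24, b = 148, c = 195, d = 196.
OR = (24·196)/(148·195) = 4704/28860 = 0.16299
Risk in exposed = 24/172 = 0.13953; risk in unexposed = 195/391 = 0.49872; RR = 0.27979
OR/RR = 0.16299 / 0.27979 = 0.58257
The outcome is not rare, so the OR lies further from 1 than the RR.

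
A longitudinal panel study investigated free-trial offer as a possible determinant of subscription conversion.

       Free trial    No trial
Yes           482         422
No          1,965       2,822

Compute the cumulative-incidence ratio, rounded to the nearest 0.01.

1.51

Reading the table with exposure as columns: a = 482 (Free trial, case), b = 1965 (Free trial, non-case), c = 422 (No trial, case), d = 2822.
Risk in exposed = 482/2447 = 0.19698; risk in unexposed = 422/3244 = 0.13009.
RR = 0.19698 / 0.13009 = 1.51419
The risk among the exposed is 1.51 times that among the unexposed.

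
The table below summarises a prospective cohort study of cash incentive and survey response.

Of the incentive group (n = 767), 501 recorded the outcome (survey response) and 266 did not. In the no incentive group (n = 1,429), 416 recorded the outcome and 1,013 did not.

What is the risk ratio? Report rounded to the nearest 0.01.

2.24

From the description: a = 501, b = 266, c = 416, d = 1013.
Risk in exposed = 501/767 = 0.65319; risk in unexposed = 416/1429 = 0.29111.
RR = 0.65319 / 0.29111 = 2.24379
The risk among the exposed is 2.24 times that among the unexposed.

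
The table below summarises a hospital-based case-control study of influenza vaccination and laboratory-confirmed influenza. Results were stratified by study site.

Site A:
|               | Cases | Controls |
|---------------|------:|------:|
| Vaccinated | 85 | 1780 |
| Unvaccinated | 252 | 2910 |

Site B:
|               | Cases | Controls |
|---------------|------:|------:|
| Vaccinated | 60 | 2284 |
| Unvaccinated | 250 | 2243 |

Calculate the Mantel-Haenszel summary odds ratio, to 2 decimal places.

0.37

OR_MH = Σ(aᵢdᵢ/nᵢ) / Σ(bᵢcᵢ/nᵢ), where nᵢ is the stratum total.
Stratum 1 (Site A): n = 5027; a·d/n = 85·2910/5027 = 49.2043; b·c/n = 1780·252/5027 = 89.2302
Stratum 2 (Site B): n = 4837; a·d/n = 60·2243/4837 = 27.8230; b·c/n = 2284·250/4837 = 118.0484
OR_MH = (49.2043 + 27.8230) / (89.2302 + 118.0484) = 77.0273 / 207.2785 = 0.37161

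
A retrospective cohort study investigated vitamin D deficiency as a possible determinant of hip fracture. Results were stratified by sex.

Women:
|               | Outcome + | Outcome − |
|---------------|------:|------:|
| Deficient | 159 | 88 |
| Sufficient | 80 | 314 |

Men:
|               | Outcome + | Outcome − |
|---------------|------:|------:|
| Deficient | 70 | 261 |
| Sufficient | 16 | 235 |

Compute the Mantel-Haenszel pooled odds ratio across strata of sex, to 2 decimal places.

OR_MH = Σ(aᵢdᵢ/nᵢ) / Σ(bᵢcᵢ/nᵢ), where nᵢ is the stratum total.
Stratum 1 (Women): n = 641; a·d/n = 159·314/641 = 77.8877; b·c/n = 88·80/641 = 10.9828
Stratum 2 (Men): n = 582; a·d/n = 70·235/582 = 28.2646; b·c/n = 261·16/582 = 7.1753
OR_MH = (77.8877 + 28.2646) / (10.9828 + 7.1753) = 106.1523 / 18.1581 = 5.84600

5.85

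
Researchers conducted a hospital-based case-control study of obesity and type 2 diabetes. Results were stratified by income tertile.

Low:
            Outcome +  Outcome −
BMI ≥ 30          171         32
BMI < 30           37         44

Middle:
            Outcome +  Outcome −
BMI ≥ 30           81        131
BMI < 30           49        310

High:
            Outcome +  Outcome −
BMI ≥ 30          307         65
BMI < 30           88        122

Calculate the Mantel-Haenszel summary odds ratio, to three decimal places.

5.342

OR_MH = Σ(aᵢdᵢ/nᵢ) / Σ(bᵢcᵢ/nᵢ), where nᵢ is the stratum total.
Stratum 1 (Low): n = 284; a·d/n = 171·44/284 = 26.4930; b·c/n = 32·37/284 = 4.1690
Stratum 2 (Middle): n = 571; a·d/n = 81·310/571 = 43.9755; b·c/n = 131·49/571 = 11.2417
Stratum 3 (High): n = 582; a·d/n = 307·122/582 = 64.3540; b·c/n = 65·88/582 = 9.8282
OR_MH = (26.4930 + 43.9755 + 64.3540) / (4.1690 + 11.2417 + 9.8282) = 134.8224 / 25.2389 = 5.34185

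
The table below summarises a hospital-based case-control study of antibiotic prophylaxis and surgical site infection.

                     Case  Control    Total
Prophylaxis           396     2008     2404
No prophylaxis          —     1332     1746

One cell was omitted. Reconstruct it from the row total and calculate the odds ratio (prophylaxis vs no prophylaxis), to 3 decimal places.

0.635

The missing cell is in the unexposed row: 1746 − 1332 = 414.
So a = 396, b = 2008, c = 414, d = 1332.
OR = (a·d)/(b·c) = (396 × 1332) / (2008 × 414) = 527472 / 831312 = 0.63451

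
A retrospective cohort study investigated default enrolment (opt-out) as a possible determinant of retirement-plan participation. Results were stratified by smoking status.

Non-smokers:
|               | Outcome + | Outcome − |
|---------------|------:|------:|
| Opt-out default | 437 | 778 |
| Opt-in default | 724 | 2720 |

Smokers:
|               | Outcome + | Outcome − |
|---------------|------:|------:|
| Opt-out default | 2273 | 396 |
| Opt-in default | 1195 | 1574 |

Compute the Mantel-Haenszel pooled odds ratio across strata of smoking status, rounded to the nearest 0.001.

4.391

OR_MH = Σ(aᵢdᵢ/nᵢ) / Σ(bᵢcᵢ/nᵢ), where nᵢ is the stratum total.
Stratum 1 (Non-smokers): n = 4659; a·d/n = 437·2720/4659 = 255.1277; b·c/n = 778·724/4659 = 120.8998
Stratum 2 (Smokers): n = 5438; a·d/n = 2273·1574/5438 = 657.9077; b·c/n = 396·1195/5438 = 87.0210
OR_MH = (255.1277 + 657.9077) / (120.8998 + 87.0210) = 913.0354 / 207.9207 = 4.39127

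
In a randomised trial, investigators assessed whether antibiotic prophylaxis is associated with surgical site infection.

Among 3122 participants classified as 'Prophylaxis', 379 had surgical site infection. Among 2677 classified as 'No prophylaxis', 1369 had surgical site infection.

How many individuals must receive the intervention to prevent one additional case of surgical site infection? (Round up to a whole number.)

3

Risk in treated group = 379/3122 = 0.12140; risk in control = 1369/2677 = 0.51139.
Absolute risk reduction = 0.51139 − 0.12140 = 0.39000
NNT = 1 / ARR = 1 / 0.39000 = 2.564 → round up → 3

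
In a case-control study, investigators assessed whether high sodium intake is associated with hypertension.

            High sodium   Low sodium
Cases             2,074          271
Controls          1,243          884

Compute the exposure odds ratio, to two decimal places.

Reading the table with exposure as columns: a = 2074 (High sodium, case), b = 1243 (High sodium, non-case), c = 271 (Low sodium, case), d = 884.
OR = (a·d)/(b·c) = (2074 × 884) / (1243 × 271) = 1833416 / 336853 = 5.44278
The odds of hypertension are about 5.44 times as high in the high sodium group.

5.44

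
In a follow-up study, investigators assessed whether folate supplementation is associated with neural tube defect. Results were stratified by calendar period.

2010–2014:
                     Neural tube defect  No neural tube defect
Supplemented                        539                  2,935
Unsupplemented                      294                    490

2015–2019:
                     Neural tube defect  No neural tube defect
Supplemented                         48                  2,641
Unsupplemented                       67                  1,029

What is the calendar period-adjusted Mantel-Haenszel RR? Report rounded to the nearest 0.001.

0.394

RR_MH = Σ(aᵢ·n₀ᵢ/nᵢ) / Σ(cᵢ·n₁ᵢ/nᵢ), with n₁ᵢ = aᵢ+bᵢ (exposed), n₀ᵢ = cᵢ+dᵢ (unexposed), nᵢ = n₁ᵢ+n₀ᵢ.
Stratum 1 (2010–2014): n₁ = 3474, n₀ = 784, n = 4258; a·n₀/n = 539·784/4258 = 99.2428; c·n₁/n = 294·3474/4258 = 239.8675
Stratum 2 (2015–2019): n₁ = 2689, n₀ = 1096, n = 3785; a·n₀/n = 48·1096/3785 = 13.8991; c·n₁/n = 67·2689/3785 = 47.5992
RR_MH = (99.2428 + 13.8991) / (239.8675 + 47.5992) = 113.1419 / 287.4668 = 0.39358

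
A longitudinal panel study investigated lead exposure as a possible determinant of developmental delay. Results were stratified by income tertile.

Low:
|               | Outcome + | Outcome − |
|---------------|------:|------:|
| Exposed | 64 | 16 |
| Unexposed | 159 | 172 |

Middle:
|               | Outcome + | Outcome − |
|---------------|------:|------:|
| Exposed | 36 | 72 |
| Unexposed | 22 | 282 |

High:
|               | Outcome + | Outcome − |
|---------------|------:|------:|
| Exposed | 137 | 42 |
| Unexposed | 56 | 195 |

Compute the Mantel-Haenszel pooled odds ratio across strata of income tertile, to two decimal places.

7.32

OR_MH = Σ(aᵢdᵢ/nᵢ) / Σ(bᵢcᵢ/nᵢ), where nᵢ is the stratum total.
Stratum 1 (Low): n = 411; a·d/n = 64·172/411 = 26.7835; b·c/n = 16·159/411 = 6.1898
Stratum 2 (Middle): n = 412; a·d/n = 36·282/412 = 24.6408; b·c/n = 72·22/412 = 3.8447
Stratum 3 (High): n = 430; a·d/n = 137·195/430 = 62.1279; b·c/n = 42·56/430 = 5.4698
OR_MH = (26.7835 + 24.6408 + 62.1279) / (6.1898 + 3.8447 + 5.4698) = 113.5521 / 15.5042 = 7.32396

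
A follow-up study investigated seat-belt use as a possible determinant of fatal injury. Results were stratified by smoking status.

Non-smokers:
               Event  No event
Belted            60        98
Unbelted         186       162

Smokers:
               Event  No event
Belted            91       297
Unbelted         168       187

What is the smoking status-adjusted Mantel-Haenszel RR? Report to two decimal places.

RR_MH = Σ(aᵢ·n₀ᵢ/nᵢ) / Σ(cᵢ·n₁ᵢ/nᵢ), with n₁ᵢ = aᵢ+bᵢ (exposed), n₀ᵢ = cᵢ+dᵢ (unexposed), nᵢ = n₁ᵢ+n₀ᵢ.
Stratum 1 (Non-smokers): n₁ = 158, n₀ = 348, n = 506; a·n₀/n = 60·348/506 = 41.2648; c·n₁/n = 186·158/506 = 58.0791
Stratum 2 (Smokers): n₁ = 388, n₀ = 355, n = 743; a·n₀/n = 91·355/743 = 43.4791; c·n₁/n = 168·388/743 = 87.7308
RR_MH = (41.2648 + 43.4791) / (58.0791 + 87.7308) = 84.7440 / 145.8099 = 0.58119

0.58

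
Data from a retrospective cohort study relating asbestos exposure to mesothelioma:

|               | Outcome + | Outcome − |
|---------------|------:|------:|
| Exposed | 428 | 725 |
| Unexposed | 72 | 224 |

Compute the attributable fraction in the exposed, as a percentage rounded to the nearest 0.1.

34.5

Cells: a = 428, b = 725, c = 72, d = 224.
Risk in exposed = 428/1153 = 0.37121; risk in unexposed = 72/296 = 0.24324.
RR = 0.37121/0.24324 = 1.52607
AR% = (RR − 1)/RR × 100 = (1.52607 − 1)/1.52607 × 100 = 34.4721%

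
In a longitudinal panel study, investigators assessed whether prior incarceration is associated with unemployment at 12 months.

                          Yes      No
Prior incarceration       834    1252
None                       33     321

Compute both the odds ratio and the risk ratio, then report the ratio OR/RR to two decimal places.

1.51

Cells: a = 834, b = 1252, c = 33, d = 321.
OR = (834·321)/(1252·33) = 267714/41316 = 6.47967
Risk in exposed = 834/2086 = 0.39981; risk in unexposed = 33/354 = 0.09322; RR = 4.28885
OR/RR = 6.47967 / 4.28885 = 1.51082
The outcome is not rare, so the OR lies further from 1 than the RR.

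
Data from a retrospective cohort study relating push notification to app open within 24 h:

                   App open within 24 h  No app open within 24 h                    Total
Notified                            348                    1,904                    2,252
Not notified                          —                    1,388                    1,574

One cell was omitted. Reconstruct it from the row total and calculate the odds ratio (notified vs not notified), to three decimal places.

1.364

The missing cell is in the unexposed row: 1574 − 1388 = 186.
So a = 348, b = 1904, c = 186, d = 1388.
OR = (a·d)/(b·c) = (348 × 1388) / (1904 × 186) = 483024 / 354144 = 1.36392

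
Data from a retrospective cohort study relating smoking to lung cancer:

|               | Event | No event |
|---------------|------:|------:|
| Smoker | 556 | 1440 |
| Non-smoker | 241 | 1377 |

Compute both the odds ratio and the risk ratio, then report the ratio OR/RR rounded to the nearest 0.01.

Cells: a = 556, b = 1440, c = 241, d = 1377.
OR = (556·1377)/(1440·241) = 765612/347040 = 2.20612
Risk in exposed = 556/1996 = 0.27856; risk in unexposed = 241/1618 = 0.14895; RR = 1.87015
OR/RR = 2.20612 / 1.87015 = 1.17965
The outcome is not rare, so the OR lies further from 1 than the RR.

1.18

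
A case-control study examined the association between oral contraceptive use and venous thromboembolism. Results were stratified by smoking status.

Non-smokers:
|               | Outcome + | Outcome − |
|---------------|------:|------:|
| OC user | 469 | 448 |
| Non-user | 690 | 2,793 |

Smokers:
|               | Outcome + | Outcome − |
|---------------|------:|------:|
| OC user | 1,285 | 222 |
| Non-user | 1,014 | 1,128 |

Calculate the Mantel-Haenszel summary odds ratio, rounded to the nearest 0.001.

5.267

OR_MH = Σ(aᵢdᵢ/nᵢ) / Σ(bᵢcᵢ/nᵢ), where nᵢ is the stratum total.
Stratum 1 (Non-smokers): n = 4400; a·d/n = 469·2793/4400 = 297.7084; b·c/n = 448·690/4400 = 70.2545
Stratum 2 (Smokers): n = 3649; a·d/n = 1285·1128/3649 = 397.2266; b·c/n = 222·1014/3649 = 61.6903
OR_MH = (297.7084 + 397.2266) / (70.2545 + 61.6903) = 694.9350 / 131.9449 = 5.26686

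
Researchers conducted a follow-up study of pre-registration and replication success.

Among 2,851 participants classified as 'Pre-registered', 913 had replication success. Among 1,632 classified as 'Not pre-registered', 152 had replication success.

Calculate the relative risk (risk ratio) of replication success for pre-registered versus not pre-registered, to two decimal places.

From the description: a = 913, b = 1938, c = 152, d = 1480.
Risk in exposed = 913/2851 = 0.32024; risk in unexposed = 152/1632 = 0.09314.
RR = 0.32024 / 0.09314 = 3.43835
The risk among the exposed is 3.44 times that among the unexposed.

3.44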